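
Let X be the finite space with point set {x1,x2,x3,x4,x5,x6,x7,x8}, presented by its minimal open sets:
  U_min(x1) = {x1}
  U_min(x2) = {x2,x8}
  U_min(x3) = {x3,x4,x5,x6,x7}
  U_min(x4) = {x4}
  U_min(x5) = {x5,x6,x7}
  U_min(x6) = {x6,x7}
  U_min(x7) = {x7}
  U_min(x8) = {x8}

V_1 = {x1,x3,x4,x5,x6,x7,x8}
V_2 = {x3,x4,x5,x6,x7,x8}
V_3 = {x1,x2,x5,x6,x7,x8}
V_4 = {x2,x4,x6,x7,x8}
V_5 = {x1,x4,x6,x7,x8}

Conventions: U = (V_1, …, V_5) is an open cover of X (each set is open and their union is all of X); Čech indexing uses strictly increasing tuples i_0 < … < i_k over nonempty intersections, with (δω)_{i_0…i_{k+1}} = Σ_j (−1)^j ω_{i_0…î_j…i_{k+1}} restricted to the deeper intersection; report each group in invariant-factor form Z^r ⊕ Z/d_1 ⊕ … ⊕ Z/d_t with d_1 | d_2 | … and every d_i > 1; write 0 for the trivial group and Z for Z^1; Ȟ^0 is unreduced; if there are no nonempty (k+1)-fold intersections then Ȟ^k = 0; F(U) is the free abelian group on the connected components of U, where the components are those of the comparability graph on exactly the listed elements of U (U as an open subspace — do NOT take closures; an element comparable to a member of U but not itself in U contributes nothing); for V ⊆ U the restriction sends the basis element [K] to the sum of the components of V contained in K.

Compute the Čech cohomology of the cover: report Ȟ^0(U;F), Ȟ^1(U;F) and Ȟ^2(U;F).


Ȟ^0(U;F) ≅ Z^3,  Ȟ^1(U;F) ≅ 0,  Ȟ^2(U;F) ≅ 0

cover nerve:
  V12={x3,x4,x5,x6,x7,x8} V13={x1,x5,x6,x7,x8} V14={x4,x6,x7,x8} V15={x1,x4,x6,x7,x8} V23={x5,x6,x7,x8} V24={x4,x6,x7,x8} V25={x4,x6,x7,x8} V34={x2,x6,x7,x8} V35={x1,x6,x7,x8} V45={x4,x6,x7,x8}
  V123={x5,x6,x7,x8} V124={x4,x6,x7,x8} V125={x4,x6,x7,x8} V134={x6,x7,x8} V135={x1,x6,x7,x8} V145={x4,x6,x7,x8} V234={x6,x7,x8} V235={x6,x7,x8} V245={x4,x6,x7,x8} V345={x6,x7,x8}
  V1234={x6,x7,x8} V1235={x6,x7,x8} V1245={x4,x6,x7,x8} V1345={x6,x7,x8} V2345={x6,x7,x8}
  V12345={x6,x7,x8}
components per intersection:
  V1: {x1} {x3,x4,x5,x6,x7} {x8}
  V2: {x3,x4,x5,x6,x7} {x8}
  V3: {x1} {x2,x8} {x5,x6,x7}
  V4: {x2,x8} {x4} {x6,x7}
  V5: {x1} {x4} {x6,x7} {x8}
  V12: {x3,x4,x5,x6,x7} {x8}
  V13: {x1} {x5,x6,x7} {x8}
  V14: {x4} {x6,x7} {x8}
  V15: {x1} {x4} {x6,x7} {x8}
  V23: {x5,x6,x7} {x8}
  V24: {x4} {x6,x7} {x8}
  V25: {x4} {x6,x7} {x8}
  V34: {x2,x8} {x6,x7}
  V35: {x1} {x6,x7} {x8}
  V45: {x4} {x6,x7} {x8}
  V123: {x5,x6,x7} {x8}
  V124: {x4} {x6,x7} {x8}
  V125: {x4} {x6,x7} {x8}
  V134: {x6,x7} {x8}
  V135: {x1} {x6,x7} {x8}
  V145: {x4} {x6,x7} {x8}
  V234: {x6,x7} {x8}
  V235: {x6,x7} {x8}
  V245: {x4} {x6,x7} {x8}
  V345: {x6,x7} {x8}
  V1234: {x6,x7} {x8}
  V1235: {x6,x7} {x8}
  V1245: {x4} {x6,x7} {x8}
  V1345: {x6,x7} {x8}
  V2345: {x6,x7} {x8}
  V12345: {x6,x7} {x8}
C dims 15,28,25,11; δ0: rk 12, SNF 1^12; δ1: rk 16, SNF 1^16; δ2: rk 9, SNF 1^9
Ȟ^0: (15−12)−0=3 ⇒ Z^3
Ȟ^1: (28−16)−12=0 ⇒ 0
Ȟ^2: (25−9)−16=0 ⇒ 0


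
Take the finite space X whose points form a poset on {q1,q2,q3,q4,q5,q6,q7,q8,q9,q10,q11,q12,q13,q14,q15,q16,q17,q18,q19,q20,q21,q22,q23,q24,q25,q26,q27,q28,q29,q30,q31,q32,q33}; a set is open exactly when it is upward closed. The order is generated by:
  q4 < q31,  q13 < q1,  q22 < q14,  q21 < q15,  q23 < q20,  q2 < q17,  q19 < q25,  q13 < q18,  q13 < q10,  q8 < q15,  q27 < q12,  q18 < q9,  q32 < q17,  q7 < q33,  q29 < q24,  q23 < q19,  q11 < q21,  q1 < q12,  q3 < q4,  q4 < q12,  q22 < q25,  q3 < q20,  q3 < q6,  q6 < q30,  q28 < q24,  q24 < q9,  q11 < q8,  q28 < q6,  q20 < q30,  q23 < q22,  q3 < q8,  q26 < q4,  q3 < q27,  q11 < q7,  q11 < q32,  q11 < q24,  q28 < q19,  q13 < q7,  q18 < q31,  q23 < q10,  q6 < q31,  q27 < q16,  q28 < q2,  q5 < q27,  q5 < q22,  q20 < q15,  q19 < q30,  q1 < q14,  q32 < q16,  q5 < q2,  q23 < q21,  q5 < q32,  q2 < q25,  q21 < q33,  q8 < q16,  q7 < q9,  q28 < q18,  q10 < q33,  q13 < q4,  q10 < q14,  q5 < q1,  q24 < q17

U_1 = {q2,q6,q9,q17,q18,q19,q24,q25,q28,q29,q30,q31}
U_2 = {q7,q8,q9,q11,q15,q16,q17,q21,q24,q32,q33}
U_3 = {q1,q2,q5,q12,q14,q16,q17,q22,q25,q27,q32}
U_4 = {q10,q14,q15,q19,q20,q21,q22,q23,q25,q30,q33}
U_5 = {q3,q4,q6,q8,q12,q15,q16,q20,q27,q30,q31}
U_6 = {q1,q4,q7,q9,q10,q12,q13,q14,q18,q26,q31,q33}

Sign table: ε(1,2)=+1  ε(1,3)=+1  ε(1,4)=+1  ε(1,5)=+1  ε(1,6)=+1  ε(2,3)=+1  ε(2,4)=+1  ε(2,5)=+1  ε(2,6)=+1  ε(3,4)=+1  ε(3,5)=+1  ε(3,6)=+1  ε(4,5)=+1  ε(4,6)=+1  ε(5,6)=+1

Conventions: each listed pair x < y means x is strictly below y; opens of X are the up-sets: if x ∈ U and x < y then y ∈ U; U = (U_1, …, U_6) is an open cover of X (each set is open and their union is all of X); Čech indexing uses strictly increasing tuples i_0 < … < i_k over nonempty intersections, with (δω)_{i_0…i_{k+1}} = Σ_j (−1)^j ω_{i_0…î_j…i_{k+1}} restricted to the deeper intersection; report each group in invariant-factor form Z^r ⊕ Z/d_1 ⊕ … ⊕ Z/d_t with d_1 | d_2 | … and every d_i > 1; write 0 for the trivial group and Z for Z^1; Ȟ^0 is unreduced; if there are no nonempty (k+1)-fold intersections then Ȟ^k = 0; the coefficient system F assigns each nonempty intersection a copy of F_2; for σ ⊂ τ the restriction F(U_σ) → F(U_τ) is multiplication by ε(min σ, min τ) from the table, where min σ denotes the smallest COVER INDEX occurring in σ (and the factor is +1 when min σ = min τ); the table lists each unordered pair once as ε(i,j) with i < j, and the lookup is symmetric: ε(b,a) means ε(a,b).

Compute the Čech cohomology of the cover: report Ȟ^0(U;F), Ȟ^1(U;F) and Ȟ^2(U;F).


nerve of the cover:
  U12={q9,q17,q24} U13={q2,q17,q25} U14={q19,q25,q30} U15={q6,q30,q31} U16={q9,q18,q31} U23={q16,q17,q32} U24={q15,q21,q33} U25={q8,q15,q16} U26={q7,q9,q33} U34={q14,q22,q25} U35={q12,q16,q27} U36={q1,q12,q14} U45={q15,q20,q30} U46={q10,q14,q33} U56={q4,q12,q31}
  U123={q17} U126={q9} U134={q25} U145={q30} U156={q31} U235={q16} U245={q15} U246={q33} U346={q14} U356={q12}
C dims 6,15,10; δ0: rk_F2 5; δ1: rk_F2 9
Ȟ^0 = (6 − 5) − 0 = 1, so Ȟ^0 ≅ Z/2
Ȟ^1 = (15 − 9) − 5 = 1, so Ȟ^1 ≅ Z/2
Ȟ^2 = (10 − 0) − 9 = 1, so Ȟ^2 ≅ Z/2

Ȟ^0 = Z/2,  Ȟ^1 = Z/2,  Ȟ^2 = Z/2


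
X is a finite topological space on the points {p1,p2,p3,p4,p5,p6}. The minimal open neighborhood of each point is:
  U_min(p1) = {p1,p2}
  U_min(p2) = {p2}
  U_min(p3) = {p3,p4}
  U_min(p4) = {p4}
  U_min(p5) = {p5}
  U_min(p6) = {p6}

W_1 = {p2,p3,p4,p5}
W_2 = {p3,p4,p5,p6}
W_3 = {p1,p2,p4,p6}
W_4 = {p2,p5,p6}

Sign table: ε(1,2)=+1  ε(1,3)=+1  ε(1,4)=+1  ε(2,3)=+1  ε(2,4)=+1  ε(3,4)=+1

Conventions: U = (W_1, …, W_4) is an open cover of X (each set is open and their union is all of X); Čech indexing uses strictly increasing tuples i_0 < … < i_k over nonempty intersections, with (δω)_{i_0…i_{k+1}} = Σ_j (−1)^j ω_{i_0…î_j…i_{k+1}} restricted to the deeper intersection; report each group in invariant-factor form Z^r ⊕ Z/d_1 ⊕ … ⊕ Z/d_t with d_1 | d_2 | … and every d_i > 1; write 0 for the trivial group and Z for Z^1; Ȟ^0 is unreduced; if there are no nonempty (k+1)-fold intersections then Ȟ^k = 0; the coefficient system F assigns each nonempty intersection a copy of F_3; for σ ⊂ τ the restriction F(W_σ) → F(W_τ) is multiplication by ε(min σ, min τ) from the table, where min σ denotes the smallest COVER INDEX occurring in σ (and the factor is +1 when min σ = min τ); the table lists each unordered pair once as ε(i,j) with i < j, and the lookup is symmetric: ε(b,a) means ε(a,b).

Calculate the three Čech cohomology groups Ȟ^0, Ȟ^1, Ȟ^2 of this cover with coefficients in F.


Ȟ^0 ≅ Z/3; Ȟ^1 ≅ 0; Ȟ^2 ≅ Z/3

nonempty overlaps:
  W12={p3,p4,p5} W13={p2,p4} W14={p2,p5} W23={p4,p6} W24={p5,p6} W34={p2,p6}
  W123={p4} W124={p5} W134={p2} W234={p6}
C dims 4,6,4; δ0: rk_F3 3; δ1: rk_F3 3
degree 0: 4−3−0 = 1 → Ȟ^0 ≅ Z/3
degree 1: 6−3−3 = 0 → Ȟ^1 ≅ 0
degree 2: 4−0−3 = 1 → Ȟ^2 ≅ Z/3


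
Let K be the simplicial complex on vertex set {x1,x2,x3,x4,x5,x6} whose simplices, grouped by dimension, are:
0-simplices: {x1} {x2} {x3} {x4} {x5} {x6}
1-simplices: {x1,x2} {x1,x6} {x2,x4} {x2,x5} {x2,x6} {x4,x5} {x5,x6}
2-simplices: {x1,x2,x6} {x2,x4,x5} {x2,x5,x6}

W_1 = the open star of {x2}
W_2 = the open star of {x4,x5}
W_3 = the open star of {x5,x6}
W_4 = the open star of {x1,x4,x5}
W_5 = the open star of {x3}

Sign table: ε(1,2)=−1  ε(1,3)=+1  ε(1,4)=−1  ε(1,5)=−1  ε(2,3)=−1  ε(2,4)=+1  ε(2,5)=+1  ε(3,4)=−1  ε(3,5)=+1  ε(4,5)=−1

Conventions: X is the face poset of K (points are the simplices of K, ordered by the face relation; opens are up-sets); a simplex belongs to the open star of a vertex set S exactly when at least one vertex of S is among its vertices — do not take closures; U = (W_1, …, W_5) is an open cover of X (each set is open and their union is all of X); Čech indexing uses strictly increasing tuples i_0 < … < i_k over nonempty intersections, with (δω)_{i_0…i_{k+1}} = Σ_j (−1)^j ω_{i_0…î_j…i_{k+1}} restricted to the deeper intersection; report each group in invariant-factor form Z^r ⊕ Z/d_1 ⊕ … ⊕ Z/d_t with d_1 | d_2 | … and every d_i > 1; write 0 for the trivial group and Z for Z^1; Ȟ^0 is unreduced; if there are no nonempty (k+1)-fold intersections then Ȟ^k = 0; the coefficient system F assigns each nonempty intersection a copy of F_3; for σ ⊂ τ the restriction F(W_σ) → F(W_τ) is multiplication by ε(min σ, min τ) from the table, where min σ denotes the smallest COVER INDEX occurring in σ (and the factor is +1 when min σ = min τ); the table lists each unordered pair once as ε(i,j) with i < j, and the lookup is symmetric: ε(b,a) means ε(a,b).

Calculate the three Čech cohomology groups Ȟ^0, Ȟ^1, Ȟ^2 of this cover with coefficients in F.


nonempty intersections:
  W1={{x2},{x1,x2},{x2,x4},{x2,x5},{x2,x6},{x1,x2,x6},{x2,x4,x5},{x2,x5,x6}} W2={{x4},{x5},{x2,x4},{x2,x5},{x4,x5},{x5,x6},{x2,x4,x5},{x2,x5,x6}} W3={{x5},{x6},{x1,x6},{x2,x5},{x2,x6},{x4,x5},{x5,x6},{x1,x2,x6},{x2,x4,x5},{x2,x5,x6}} W4={{x1},{x4},{x5},{x1,x2},{x1,x6},{x2,x4},{x2,x5},{x4,x5},{x5,x6},{x1,x2,x6},{x2,x4,x5},{x2,x5,x6}} W5={{x3}}
  W12={{x2,x4},{x2,x5},{x2,x4,x5},{x2,x5,x6}} W13={{x2,x5},{x2,x6},{x1,x2,x6},{x2,x4,x5},{x2,x5,x6}} W14={{x1,x2},{x2,x4},{x2,x5},{x1,x2,x6},{x2,x4,x5},{x2,x5,x6}} W23={{x5},{x2,x5},{x4,x5},{x5,x6},{x2,x4,x5},{x2,x5,x6}} W24={{x4},{x5},{x2,x4},{x2,x5},{x4,x5},{x5,x6},{x2,x4,x5},{x2,x5,x6}} W34={{x5},{x1,x6},{x2,x5},{x4,x5},{x5,x6},{x1,x2,x6},{x2,x4,x5},{x2,x5,x6}}
  W123={{x2,x5},{x2,x4,x5},{x2,x5,x6}} W124={{x2,x4},{x2,x5},{x2,x4,x5},{x2,x5,x6}} W134={{x2,x5},{x1,x2,x6},{x2,x4,x5},{x2,x5,x6}} W234={{x5},{x2,x5},{x4,x5},{x5,x6},{x2,x4,x5},{x2,x5,x6}}
  W1234={{x2,x5},{x2,x4,x5},{x2,x5,x6}}
C dims 5,6,4,1; δ0: rk_F3 3; δ1: rk_F3 3; δ2: rk_F3 1
Ȟ^0: (5−3)−0=2 ⇒ Z/3 ⊕ Z/3
Ȟ^1: (6−3)−3=0 ⇒ 0
Ȟ^2: (4−1)−3=0 ⇒ 0

Ȟ^0(U;F) ≅ Z/3 ⊕ Z/3, Ȟ^1(U;F) ≅ 0, Ȟ^2(U;F) ≅ 0


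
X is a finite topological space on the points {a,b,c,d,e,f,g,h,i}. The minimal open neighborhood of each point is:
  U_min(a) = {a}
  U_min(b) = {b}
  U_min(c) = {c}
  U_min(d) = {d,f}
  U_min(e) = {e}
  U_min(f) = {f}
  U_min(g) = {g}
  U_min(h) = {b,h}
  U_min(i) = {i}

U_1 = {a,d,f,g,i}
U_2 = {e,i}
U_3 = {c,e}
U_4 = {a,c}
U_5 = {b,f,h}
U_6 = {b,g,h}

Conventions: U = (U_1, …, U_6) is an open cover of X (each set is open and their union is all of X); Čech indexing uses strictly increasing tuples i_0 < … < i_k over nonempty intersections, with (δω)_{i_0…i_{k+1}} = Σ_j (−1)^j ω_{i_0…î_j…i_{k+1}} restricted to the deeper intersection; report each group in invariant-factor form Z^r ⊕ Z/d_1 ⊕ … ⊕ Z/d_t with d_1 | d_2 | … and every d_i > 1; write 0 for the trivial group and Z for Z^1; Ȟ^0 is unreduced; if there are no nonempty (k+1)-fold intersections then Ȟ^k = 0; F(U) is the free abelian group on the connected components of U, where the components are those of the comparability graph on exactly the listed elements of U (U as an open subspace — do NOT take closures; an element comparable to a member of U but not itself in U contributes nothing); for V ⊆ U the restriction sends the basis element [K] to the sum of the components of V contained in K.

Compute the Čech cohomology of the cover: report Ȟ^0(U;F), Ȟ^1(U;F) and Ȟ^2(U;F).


Ȟ^0 ≅ Z^7; Ȟ^1 ≅ 0; Ȟ^2 ≅ 0

nonempty intersections:
  U12={i} U14={a} U15={f} U16={g} U23={e} U34={c} U56={b,h}
components per intersection:
  U1: {a} {d,f} {g} {i}
  U2: {e} {i}
  U3: {c} {e}
  U4: {a} {c}
  U5: {b,h} {f}
  U6: {b,h} {g}
  U12: {i}
  U14: {a}
  U15: {f}
  U16: {g}
  U23: {e}
  U34: {c}
  U56: {b,h}
C dims 14,7; δ0: rk 7, SNF 1^7
Ȟ^0: (14−7)−0=7 ⇒ Z^7
Ȟ^1: (7−0)−7=0 ⇒ 0
Ȟ^2: (0−0)−0=0 ⇒ 0


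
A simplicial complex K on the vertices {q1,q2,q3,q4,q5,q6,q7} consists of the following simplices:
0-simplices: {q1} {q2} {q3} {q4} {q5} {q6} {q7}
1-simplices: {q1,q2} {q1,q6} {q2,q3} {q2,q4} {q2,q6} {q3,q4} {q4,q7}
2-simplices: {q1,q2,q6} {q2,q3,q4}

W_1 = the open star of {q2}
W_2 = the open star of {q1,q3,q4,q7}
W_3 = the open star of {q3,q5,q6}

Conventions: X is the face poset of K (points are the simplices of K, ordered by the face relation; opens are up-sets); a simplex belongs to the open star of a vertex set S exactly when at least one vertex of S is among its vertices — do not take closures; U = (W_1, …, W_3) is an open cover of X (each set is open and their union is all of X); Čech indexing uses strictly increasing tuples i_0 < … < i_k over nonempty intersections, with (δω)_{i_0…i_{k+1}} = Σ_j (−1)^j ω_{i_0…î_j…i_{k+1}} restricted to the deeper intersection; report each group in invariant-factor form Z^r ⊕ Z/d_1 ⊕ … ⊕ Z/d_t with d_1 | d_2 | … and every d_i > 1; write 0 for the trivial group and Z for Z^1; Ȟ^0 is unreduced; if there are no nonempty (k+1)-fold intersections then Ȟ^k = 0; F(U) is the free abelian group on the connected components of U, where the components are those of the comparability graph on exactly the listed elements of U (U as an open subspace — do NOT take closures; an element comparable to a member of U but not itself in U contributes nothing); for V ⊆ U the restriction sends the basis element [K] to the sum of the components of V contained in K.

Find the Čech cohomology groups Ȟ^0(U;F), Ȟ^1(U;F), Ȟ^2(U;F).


nonempty overlaps:
  W1={{q2},{q1,q2},{q2,q3},{q2,q4},{q2,q6},{q1,q2,q6},{q2,q3,q4}} W2={{q1},{q3},{q4},{q7},{q1,q2},{q1,q6},{q2,q3},{q2,q4},{q3,q4},{q4,q7},{q1,q2,q6},{q2,q3,q4}} W3={{q3},{q5},{q6},{q1,q6},{q2,q3},{q2,q6},{q3,q4},{q1,q2,q6},{q2,q3,q4}}
  W12={{q1,q2},{q2,q3},{q2,q4},{q1,q2,q6},{q2,q3,q4}} W13={{q2,q3},{q2,q6},{q1,q2,q6},{q2,q3,q4}} W23={{q3},{q1,q6},{q2,q3},{q3,q4},{q1,q2,q6},{q2,q3,q4}}
  W123={{q2,q3},{q1,q2,q6},{q2,q3,q4}}
components per intersection:
  W1: {{q2},{q1,q2},{q2,q3},{q2,q4},{q2,q6},{q1,q2,q6},{q2,q3,q4}}
  W2: {{q1},{q1,q2},{q1,q6},{q1,q2,q6}} {{q3},{q4},{q7},{q2,q3},{q2,q4},{q3,q4},{q4,q7},{q2,q3,q4}}
  W3: {{q3},{q2,q3},{q3,q4},{q2,q3,q4}} {{q5}} {{q6},{q1,q6},{q2,q6},{q1,q2,q6}}
  W12: {{q1,q2},{q1,q2,q6}} {{q2,q3},{q2,q4},{q2,q3,q4}}
  W13: {{q2,q3},{q2,q3,q4}} {{q2,q6},{q1,q2,q6}}
  W23: {{q3},{q2,q3},{q3,q4},{q2,q3,q4}} {{q1,q6},{q1,q2,q6}}
  W123: {{q2,q3},{q2,q3,q4}} {{q1,q2,q6}}
C dims 6,6,2; δ0: rk 4, SNF 1^4; δ1: rk 2, SNF 1^2
degree 0: 6−4−0 = 2 → Ȟ^0 ≅ Z^2
degree 1: 6−2−4 = 0 → Ȟ^1 ≅ 0
degree 2: 2−0−2 = 0 → Ȟ^2 ≅ 0

Ȟ^0(U;F) ≅ Z^2; Ȟ^1(U;F) ≅ 0; Ȟ^2(U;F) ≅ 0


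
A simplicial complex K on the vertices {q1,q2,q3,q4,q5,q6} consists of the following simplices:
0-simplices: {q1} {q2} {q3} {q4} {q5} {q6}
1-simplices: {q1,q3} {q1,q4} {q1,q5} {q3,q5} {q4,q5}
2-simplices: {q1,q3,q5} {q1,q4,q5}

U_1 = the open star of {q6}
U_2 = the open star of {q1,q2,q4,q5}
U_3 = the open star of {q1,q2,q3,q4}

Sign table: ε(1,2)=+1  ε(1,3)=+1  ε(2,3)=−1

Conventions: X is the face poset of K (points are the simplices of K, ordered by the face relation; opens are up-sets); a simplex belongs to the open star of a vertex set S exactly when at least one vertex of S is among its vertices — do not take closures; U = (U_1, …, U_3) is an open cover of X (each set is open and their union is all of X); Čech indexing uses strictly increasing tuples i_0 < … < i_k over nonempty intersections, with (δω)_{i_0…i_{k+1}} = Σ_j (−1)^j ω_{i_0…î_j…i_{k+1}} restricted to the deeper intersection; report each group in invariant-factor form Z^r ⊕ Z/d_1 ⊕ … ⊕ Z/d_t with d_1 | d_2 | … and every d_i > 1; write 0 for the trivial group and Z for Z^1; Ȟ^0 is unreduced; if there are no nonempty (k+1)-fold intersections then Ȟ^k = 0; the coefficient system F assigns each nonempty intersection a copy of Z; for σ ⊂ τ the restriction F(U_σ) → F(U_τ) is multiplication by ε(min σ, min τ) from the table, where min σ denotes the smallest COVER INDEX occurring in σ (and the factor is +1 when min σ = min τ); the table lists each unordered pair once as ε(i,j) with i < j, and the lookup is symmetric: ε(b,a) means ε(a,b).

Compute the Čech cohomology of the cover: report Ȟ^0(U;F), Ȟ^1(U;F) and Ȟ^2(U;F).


Ȟ^0 ≅ Z^2; Ȟ^1 ≅ 0; Ȟ^2 ≅ 0

nonempty overlaps:
  U1={{q6}} U2={{q1},{q2},{q4},{q5},{q1,q3},{q1,q4},{q1,q5},{q3,q5},{q4,q5},{q1,q3,q5},{q1,q4,q5}} U3={{q1},{q2},{q3},{q4},{q1,q3},{q1,q4},{q1,q5},{q3,q5},{q4,q5},{q1,q3,q5},{q1,q4,q5}}
  U23={{q1},{q2},{q4},{q1,q3},{q1,q4},{q1,q5},{q3,q5},{q4,q5},{q1,q3,q5},{q1,q4,q5}}
C dims 3,1; δ0: rk 1, SNF 1^1
degree 0: 3−1−0 = 2 → Ȟ^0 ≅ Z^2
degree 1: 1−0−1 = 0 → Ȟ^1 ≅ 0
degree 2: 0−0−0 = 0 → Ȟ^2 ≅ 0


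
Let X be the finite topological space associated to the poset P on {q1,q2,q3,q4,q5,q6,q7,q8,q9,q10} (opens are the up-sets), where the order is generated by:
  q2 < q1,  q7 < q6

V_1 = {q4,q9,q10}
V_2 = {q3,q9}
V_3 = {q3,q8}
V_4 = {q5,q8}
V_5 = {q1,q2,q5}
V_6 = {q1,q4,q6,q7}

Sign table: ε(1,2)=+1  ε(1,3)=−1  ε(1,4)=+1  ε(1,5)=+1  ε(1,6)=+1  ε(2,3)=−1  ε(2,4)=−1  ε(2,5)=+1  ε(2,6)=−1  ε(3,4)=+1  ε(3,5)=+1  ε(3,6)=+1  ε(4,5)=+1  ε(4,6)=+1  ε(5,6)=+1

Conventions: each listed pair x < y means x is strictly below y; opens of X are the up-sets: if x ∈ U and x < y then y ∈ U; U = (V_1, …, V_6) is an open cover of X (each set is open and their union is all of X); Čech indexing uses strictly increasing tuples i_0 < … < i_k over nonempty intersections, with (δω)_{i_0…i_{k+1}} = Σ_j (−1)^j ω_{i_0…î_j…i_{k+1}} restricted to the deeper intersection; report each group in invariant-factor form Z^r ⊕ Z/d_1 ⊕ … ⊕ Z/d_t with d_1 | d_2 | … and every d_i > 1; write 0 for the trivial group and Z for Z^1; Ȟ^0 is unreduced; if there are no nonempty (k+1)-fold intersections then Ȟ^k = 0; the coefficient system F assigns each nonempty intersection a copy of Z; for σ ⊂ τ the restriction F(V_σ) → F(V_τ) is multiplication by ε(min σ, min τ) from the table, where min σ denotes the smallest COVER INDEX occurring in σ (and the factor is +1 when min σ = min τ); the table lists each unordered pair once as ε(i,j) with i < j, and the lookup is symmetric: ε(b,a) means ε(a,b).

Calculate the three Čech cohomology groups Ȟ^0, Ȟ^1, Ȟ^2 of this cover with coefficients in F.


Ȟ^0(U;F) ≅ 0; Ȟ^1(U;F) ≅ Z/2; Ȟ^2(U;F) ≅ 0

nonempty intersections:
  V12={q9} V16={q4} V23={q3} V34={q8} V45={q5} V56={q1}
C dims 6,6; δ0: rk 6, SNF 1^5·2
Ȟ^0: (6−6)−0=0 ⇒ 0
Ȟ^1: (6−0)−6=0 plus torsion [2] ⇒ Z/2
Ȟ^2: (0−0)−0=0 ⇒ 0


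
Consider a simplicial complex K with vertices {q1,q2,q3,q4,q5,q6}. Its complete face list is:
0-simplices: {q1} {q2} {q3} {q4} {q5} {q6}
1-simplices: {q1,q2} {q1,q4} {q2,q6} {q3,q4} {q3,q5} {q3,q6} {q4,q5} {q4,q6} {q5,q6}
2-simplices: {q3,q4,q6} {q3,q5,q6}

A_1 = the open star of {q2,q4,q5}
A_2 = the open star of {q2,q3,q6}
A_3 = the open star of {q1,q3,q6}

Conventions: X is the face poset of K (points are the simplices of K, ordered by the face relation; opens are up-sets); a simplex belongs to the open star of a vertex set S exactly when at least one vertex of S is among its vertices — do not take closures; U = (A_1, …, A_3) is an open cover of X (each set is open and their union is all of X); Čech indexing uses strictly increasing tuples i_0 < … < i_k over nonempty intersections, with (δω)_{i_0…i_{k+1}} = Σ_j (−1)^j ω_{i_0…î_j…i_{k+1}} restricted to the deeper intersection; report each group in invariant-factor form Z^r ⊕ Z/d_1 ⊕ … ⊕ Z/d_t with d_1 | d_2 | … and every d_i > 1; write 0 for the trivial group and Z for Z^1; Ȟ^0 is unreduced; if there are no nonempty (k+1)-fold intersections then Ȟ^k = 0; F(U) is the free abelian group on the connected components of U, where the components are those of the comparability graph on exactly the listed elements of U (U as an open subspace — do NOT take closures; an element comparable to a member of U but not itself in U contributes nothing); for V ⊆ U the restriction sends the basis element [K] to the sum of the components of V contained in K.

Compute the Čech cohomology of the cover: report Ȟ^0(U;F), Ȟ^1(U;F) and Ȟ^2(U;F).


nonempty overlaps:
  A1={{q2},{q4},{q5},{q1,q2},{q1,q4},{q2,q6},{q3,q4},{q3,q5},{q4,q5},{q4,q6},{q5,q6},{q3,q4,q6},{q3,q5,q6}} A2={{q2},{q3},{q6},{q1,q2},{q2,q6},{q3,q4},{q3,q5},{q3,q6},{q4,q6},{q5,q6},{q3,q4,q6},{q3,q5,q6}} A3={{q1},{q3},{q6},{q1,q2},{q1,q4},{q2,q6},{q3,q4},{q3,q5},{q3,q6},{q4,q6},{q5,q6},{q3,q4,q6},{q3,q5,q6}}
  A12={{q2},{q1,q2},{q2,q6},{q3,q4},{q3,q5},{q4,q6},{q5,q6},{q3,q4,q6},{q3,q5,q6}} A13={{q1,q2},{q1,q4},{q2,q6},{q3,q4},{q3,q5},{q4,q6},{q5,q6},{q3,q4,q6},{q3,q5,q6}} A23={{q3},{q6},{q1,q2},{q2,q6},{q3,q4},{q3,q5},{q3,q6},{q4,q6},{q5,q6},{q3,q4,q6},{q3,q5,q6}}
  A123={{q1,q2},{q2,q6},{q3,q4},{q3,q5},{q4,q6},{q5,q6},{q3,q4,q6},{q3,q5,q6}}
components per intersection:
  A1: {{q2},{q1,q2},{q2,q6}} {{q4},{q5},{q1,q4},{q3,q4},{q3,q5},{q4,q5},{q4,q6},{q5,q6},{q3,q4,q6},{q3,q5,q6}}
  A2: {{q2},{q3},{q6},{q1,q2},{q2,q6},{q3,q4},{q3,q5},{q3,q6},{q4,q6},{q5,q6},{q3,q4,q6},{q3,q5,q6}}
  A3: {{q1},{q1,q2},{q1,q4}} {{q3},{q6},{q2,q6},{q3,q4},{q3,q5},{q3,q6},{q4,q6},{q5,q6},{q3,q4,q6},{q3,q5,q6}}
  A12: {{q2},{q1,q2},{q2,q6}} {{q3,q4},{q4,q6},{q3,q4,q6}} {{q3,q5},{q5,q6},{q3,q5,q6}}
  A13: {{q1,q2}} {{q1,q4}} {{q2,q6}} {{q3,q4},{q4,q6},{q3,q4,q6}} {{q3,q5},{q5,q6},{q3,q5,q6}}
  A23: {{q3},{q6},{q2,q6},{q3,q4},{q3,q5},{q3,q6},{q4,q6},{q5,q6},{q3,q4,q6},{q3,q5,q6}} {{q1,q2}}
  A123: {{q1,q2}} {{q2,q6}} {{q3,q4},{q4,q6},{q3,q4,q6}} {{q3,q5},{q5,q6},{q3,q5,q6}}
C dims 5,10,4; δ0: rk 4, SNF 1^4; δ1: rk 4, SNF 1^4
degree 0: 5−4−0 = 1 → Ȟ^0 ≅ Z
degree 1: 10−4−4 = 2 → Ȟ^1 ≅ Z^2
degree 2: 4−0−4 = 0 → Ȟ^2 ≅ 0

Ȟ^0(U;F) ≅ Z, Ȟ^1(U;F) ≅ Z^2 and Ȟ^2(U;F) ≅ 0


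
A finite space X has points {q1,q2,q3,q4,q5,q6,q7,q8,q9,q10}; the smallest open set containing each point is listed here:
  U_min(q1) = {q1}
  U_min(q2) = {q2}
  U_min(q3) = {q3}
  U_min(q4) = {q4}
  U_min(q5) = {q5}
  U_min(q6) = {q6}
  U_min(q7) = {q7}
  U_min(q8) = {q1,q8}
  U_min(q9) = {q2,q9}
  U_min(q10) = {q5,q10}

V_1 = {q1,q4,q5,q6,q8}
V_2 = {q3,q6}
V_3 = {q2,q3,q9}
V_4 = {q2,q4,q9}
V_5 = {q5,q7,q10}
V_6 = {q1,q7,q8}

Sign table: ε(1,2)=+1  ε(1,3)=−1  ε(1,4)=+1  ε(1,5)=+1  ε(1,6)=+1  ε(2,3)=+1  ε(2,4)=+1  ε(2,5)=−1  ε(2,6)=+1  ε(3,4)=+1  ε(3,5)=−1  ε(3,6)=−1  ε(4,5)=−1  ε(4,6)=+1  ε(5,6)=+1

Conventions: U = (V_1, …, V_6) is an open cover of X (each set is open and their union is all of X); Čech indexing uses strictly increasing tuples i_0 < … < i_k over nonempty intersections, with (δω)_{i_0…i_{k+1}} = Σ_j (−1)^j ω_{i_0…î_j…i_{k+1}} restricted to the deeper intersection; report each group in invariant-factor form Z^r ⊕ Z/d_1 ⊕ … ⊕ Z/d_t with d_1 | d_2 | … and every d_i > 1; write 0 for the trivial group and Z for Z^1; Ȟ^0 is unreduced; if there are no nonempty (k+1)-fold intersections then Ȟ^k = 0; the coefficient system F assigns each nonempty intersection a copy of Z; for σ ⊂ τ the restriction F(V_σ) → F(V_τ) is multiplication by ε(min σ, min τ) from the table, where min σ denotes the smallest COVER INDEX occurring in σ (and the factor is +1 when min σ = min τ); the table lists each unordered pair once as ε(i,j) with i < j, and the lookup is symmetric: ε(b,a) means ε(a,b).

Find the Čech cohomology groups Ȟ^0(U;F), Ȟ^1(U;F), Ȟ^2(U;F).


Ȟ^0 = Z, Ȟ^1 = Z^2 and Ȟ^2 = 0

nonempty intersections:
  V12={q6} V14={q4} V15={q5} V16={q1,q8} V23={q3} V34={q2,q9} V56={q7}
C dims 6,7; δ0: rk 5, SNF 1^5
Ȟ^0: (6−5)−0=1 ⇒ Z
Ȟ^1: (7−0)−5=2 ⇒ Z^2
Ȟ^2: (0−0)−0=0 ⇒ 0


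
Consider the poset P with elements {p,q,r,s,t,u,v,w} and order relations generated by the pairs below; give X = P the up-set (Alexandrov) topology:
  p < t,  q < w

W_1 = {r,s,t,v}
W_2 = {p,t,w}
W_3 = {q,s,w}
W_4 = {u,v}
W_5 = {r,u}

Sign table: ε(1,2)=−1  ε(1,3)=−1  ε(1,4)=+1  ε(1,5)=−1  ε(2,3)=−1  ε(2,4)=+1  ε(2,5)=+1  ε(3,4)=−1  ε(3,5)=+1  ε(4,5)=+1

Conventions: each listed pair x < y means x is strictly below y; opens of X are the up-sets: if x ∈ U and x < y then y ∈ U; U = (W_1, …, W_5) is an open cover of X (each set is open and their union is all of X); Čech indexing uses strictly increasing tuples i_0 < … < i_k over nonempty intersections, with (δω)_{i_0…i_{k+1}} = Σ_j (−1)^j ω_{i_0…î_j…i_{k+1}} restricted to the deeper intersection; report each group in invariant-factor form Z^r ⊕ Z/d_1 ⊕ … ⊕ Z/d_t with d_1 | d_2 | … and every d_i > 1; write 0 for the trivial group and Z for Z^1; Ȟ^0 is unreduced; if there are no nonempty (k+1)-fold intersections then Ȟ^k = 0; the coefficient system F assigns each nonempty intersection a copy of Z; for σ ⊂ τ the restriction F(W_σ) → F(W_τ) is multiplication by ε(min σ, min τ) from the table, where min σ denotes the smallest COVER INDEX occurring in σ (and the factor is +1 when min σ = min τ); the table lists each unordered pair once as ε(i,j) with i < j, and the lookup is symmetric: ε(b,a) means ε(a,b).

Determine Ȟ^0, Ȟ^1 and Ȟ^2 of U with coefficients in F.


nerve simplices:
  W12={t} W13={s} W14={v} W15={r} W23={w} W45={u}
C dims 5,6; δ0: rk 5, SNF 1^4·2
degree 0: 5−5−0 = 0 → Ȟ^0 ≅ 0
degree 1: 6−0−5 = 1 plus torsion [2] → Ȟ^1 ≅ Z ⊕ Z/2
degree 2: 0−0−0 = 0 → Ȟ^2 ≅ 0

Ȟ^0 = 0, Ȟ^1 = Z ⊕ Z/2, Ȟ^2 = 0


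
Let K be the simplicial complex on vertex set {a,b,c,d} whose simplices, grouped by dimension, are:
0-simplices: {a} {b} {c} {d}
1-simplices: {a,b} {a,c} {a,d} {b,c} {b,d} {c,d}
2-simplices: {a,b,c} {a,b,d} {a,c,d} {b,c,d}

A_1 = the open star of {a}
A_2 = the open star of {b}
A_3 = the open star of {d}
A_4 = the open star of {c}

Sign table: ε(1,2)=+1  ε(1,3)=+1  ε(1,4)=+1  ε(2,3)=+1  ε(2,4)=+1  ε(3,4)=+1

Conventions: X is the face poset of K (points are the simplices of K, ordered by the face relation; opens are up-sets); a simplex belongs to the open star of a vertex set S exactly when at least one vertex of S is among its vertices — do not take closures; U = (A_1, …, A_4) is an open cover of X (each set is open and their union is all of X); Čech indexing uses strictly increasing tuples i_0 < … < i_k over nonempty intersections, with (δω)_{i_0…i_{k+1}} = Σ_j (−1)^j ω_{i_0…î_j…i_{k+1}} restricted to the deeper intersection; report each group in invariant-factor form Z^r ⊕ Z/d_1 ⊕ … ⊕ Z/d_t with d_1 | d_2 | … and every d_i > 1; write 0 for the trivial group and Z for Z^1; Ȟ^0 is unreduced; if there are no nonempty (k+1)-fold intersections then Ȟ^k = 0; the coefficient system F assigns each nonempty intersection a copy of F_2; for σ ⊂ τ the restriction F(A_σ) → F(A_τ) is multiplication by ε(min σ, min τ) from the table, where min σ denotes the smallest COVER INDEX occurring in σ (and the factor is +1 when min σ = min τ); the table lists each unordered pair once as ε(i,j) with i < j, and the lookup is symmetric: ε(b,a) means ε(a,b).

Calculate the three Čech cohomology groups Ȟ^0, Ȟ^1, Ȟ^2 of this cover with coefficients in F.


Ȟ^0 = Z/2; Ȟ^1 = 0; Ȟ^2 = Z/2

intersection data:
  A1={{a},{a,b},{a,c},{a,d},{a,b,c},{a,b,d},{a,c,d}} A2={{b},{a,b},{b,c},{b,d},{a,b,c},{a,b,d},{b,c,d}} A3={{d},{a,d},{b,d},{c,d},{a,b,d},{a,c,d},{b,c,d}} A4={{c},{a,c},{b,c},{c,d},{a,b,c},{a,c,d},{b,c,d}}
  A12={{a,b},{a,b,c},{a,b,d}} A13={{a,d},{a,b,d},{a,c,d}} A14={{a,c},{a,b,c},{a,c,d}} A23={{b,d},{a,b,d},{b,c,d}} A24={{b,c},{a,b,c},{b,c,d}} A34={{c,d},{a,c,d},{b,c,d}}
  A123={{a,b,d}} A124={{a,b,c}} A134={{a,c,d}} A234={{b,c,d}}
C dims 4,6,4; δ0: rk_F2 3; δ1: rk_F2 3
Ȟ^0 = (4 − 3) − 0 = 1, so Ȟ^0 ≅ Z/2
Ȟ^1 = (6 − 3) − 3 = 0, so Ȟ^1 ≅ 0
Ȟ^2 = (4 − 0) − 3 = 1, so Ȟ^2 ≅ Z/2


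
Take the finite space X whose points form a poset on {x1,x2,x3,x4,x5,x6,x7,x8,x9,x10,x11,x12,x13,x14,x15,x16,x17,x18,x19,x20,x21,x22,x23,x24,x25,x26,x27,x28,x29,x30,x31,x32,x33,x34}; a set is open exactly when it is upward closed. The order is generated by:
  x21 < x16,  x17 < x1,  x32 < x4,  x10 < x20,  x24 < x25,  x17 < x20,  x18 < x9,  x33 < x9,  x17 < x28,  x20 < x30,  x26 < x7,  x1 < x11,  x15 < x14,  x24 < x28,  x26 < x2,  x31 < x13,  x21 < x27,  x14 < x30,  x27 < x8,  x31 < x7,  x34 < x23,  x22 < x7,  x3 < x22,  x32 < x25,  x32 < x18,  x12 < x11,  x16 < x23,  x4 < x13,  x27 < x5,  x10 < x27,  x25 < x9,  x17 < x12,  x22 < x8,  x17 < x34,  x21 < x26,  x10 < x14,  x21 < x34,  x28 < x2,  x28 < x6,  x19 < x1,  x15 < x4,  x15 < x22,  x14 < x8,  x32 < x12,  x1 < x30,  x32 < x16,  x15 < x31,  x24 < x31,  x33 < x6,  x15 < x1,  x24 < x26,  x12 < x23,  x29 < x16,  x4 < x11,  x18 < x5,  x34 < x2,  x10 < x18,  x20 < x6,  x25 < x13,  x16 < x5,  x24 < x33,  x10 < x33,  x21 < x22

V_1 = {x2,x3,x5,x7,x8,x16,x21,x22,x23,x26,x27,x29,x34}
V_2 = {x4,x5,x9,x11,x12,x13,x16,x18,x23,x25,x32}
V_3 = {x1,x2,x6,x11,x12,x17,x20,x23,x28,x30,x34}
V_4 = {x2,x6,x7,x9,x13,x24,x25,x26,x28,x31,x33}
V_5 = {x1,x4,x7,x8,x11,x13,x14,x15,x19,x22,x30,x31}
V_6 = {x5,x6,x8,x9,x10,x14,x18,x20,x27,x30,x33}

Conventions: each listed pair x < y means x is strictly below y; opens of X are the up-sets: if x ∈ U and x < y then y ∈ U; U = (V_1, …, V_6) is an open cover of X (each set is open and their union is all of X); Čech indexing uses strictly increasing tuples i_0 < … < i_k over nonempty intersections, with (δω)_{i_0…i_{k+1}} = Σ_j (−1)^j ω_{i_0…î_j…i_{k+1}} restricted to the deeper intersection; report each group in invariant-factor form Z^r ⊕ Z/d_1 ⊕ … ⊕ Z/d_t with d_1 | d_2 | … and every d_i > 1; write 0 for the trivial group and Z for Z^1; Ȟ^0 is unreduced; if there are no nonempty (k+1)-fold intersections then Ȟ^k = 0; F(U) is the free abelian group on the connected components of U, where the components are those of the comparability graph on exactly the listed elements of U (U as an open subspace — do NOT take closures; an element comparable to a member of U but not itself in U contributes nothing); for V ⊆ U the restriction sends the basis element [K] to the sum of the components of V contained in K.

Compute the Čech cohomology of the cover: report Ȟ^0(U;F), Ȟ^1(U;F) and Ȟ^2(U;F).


intersection data:
  V12={x5,x16,x23} V13={x2,x23,x34} V14={x2,x7,x26} V15={x7,x8,x22} V16={x5,x8,x27} V23={x11,x12,x23} V24={x9,x13,x25} V25={x4,x11,x13} V26={x5,x9,x18} V34={x2,x6,x28} V35={x1,x11,x30} V36={x6,x20,x30} V45={x7,x13,x31} V46={x6,x9,x33} V56={x8,x14,x30}
  V123={x23} V126={x5} V134={x2} V145={x7} V156={x8} V235={x11} V245={x13} V246={x9} V346={x6} V356={x30}
components per intersection:
  V1: {x2,x3,x5,x7,x8,x16,x21,x22,x23,x26,x27,x29,x34}
  V2: {x4,x5,x9,x11,x12,x13,x16,x18,x23,x25,x32}
  V3: {x1,x2,x6,x11,x12,x17,x20,x23,x28,x30,x34}
  V4: {x2,x6,x7,x9,x13,x24,x25,x26,x28,x31,x33}
  V5: {x1,x4,x7,x8,x11,x13,x14,x15,x19,x22,x30,x31}
  V6: {x5,x6,x8,x9,x10,x14,x18,x20,x27,x30,x33}
  V12: {x5,x16,x23}
  V13: {x2,x23,x34}
  V14: {x2,x7,x26}
  V15: {x7,x8,x22}
  V16: {x5,x8,x27}
  V23: {x11,x12,x23}
  V24: {x9,x13,x25}
  V25: {x4,x11,x13}
  V26: {x5,x9,x18}
  V34: {x2,x6,x28}
  V35: {x1,x11,x30}
  V36: {x6,x20,x30}
  V45: {x7,x13,x31}
  V46: {x6,x9,x33}
  V56: {x8,x14,x30}
  V123: {x23}
  V126: {x5}
  V134: {x2}
  V145: {x7}
  V156: {x8}
  V235: {x11}
  V245: {x13}
  V246: {x9}
  V346: {x6}
  V356: {x30}
C dims 6,15,10; δ0: rk 5, SNF 1^5; δ1: rk 10, SNF 1^9·2
Ȟ^0 = (6 − 5) − 0 = 1, so Ȟ^0 ≅ Z
Ȟ^1 = (15 − 10) − 5 = 0, so Ȟ^1 ≅ 0
Ȟ^2 = (10 − 0) − 10 = 0 plus torsion [2], so Ȟ^2 ≅ Z/2

Ȟ^0 ≅ Z, Ȟ^1 ≅ 0 and Ȟ^2 ≅ Z/2


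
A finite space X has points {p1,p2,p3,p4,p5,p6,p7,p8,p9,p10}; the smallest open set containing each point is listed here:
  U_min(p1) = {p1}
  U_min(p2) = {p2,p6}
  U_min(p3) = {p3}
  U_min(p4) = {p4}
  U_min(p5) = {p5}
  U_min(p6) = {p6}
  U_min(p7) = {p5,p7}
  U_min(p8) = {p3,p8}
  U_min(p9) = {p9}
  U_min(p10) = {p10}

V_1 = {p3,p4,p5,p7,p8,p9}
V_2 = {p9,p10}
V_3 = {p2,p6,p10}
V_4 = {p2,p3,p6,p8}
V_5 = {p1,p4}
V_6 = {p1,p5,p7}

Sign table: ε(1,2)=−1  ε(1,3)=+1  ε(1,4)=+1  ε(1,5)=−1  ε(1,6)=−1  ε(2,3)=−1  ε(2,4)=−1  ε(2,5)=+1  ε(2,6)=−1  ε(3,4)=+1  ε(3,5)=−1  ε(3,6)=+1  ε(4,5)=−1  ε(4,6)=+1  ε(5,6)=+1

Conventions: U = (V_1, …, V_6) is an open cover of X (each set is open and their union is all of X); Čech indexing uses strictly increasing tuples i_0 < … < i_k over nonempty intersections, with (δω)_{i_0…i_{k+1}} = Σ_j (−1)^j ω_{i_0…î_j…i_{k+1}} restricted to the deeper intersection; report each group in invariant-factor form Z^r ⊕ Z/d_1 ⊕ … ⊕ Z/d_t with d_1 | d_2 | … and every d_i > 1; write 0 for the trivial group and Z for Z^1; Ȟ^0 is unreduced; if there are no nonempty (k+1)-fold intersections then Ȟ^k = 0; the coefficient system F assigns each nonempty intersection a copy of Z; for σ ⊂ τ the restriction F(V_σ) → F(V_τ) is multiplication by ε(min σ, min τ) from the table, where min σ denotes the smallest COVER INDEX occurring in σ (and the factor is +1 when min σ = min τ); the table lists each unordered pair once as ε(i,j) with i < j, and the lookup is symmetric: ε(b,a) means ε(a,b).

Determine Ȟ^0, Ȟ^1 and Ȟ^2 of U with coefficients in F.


intersection data:
  V12={p9} V14={p3,p8} V15={p4} V16={p5,p7} V23={p10} V34={p2,p6} V56={p1}
C dims 6,7; δ0: rk 5, SNF 1^5
Ȟ^0 = (6 − 5) − 0 = 1, so Ȟ^0 ≅ Z
Ȟ^1 = (7 − 0) − 5 = 2, so Ȟ^1 ≅ Z^2
Ȟ^2 = (0 − 0) − 0 = 0, so Ȟ^2 ≅ 0

Ȟ^0 ≅ Z; Ȟ^1 ≅ Z^2; Ȟ^2 ≅ 0


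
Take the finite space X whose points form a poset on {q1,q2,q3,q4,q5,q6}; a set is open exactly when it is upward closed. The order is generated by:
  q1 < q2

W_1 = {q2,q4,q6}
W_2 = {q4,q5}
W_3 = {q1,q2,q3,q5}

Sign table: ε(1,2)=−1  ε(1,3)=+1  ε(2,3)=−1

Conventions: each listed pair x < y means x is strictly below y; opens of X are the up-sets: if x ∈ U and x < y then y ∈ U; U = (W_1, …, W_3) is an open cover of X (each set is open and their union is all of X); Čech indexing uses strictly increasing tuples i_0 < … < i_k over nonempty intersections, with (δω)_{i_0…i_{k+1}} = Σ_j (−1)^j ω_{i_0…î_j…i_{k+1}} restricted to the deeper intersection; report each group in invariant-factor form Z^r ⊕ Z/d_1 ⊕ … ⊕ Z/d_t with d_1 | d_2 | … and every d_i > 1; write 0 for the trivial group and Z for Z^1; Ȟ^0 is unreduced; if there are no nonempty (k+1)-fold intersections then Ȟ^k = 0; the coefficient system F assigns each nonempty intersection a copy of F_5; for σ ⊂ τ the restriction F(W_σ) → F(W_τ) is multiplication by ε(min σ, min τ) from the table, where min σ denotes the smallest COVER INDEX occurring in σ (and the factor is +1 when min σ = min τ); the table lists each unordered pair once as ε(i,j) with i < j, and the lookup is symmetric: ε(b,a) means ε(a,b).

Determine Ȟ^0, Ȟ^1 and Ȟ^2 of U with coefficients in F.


Ȟ^0(U;F) ≅ Z/5, Ȟ^1(U;F) ≅ Z/5, Ȟ^2(U;F) ≅ 0

nonempty overlaps:
  W12={q4} W13={q2} W23={q5}
C dims 3,3; δ0: rk_F5 2
degree 0: 3−2−0 = 1 → Ȟ^0 ≅ Z/5
degree 1: 3−0−2 = 1 → Ȟ^1 ≅ Z/5
degree 2: 0−0−0 = 0 → Ȟ^2 ≅ 0


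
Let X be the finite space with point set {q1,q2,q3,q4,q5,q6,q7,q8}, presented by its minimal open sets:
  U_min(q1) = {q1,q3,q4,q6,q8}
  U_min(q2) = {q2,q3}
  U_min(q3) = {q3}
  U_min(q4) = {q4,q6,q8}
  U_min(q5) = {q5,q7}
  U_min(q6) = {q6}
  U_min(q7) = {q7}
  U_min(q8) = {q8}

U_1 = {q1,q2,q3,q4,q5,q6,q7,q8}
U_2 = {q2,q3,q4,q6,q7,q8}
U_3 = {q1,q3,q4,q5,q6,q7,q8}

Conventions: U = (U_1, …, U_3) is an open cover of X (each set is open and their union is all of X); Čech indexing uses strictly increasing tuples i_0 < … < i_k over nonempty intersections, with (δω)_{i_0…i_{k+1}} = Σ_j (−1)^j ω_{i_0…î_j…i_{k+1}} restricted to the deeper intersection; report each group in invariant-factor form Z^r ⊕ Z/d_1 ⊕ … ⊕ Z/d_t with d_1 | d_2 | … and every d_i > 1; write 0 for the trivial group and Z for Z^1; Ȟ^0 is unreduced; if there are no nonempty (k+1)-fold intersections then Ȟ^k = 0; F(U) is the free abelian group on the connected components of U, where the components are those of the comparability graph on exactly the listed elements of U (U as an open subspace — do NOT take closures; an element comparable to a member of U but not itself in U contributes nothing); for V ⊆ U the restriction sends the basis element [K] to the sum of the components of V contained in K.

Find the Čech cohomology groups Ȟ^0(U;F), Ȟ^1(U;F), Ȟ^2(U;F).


Ȟ^0 = Z^2, Ȟ^1 = 0, Ȟ^2 = 0

nerve of the cover:
  U12={q2,q3,q4,q6,q7,q8} U13={q1,q3,q4,q5,q6,q7,q8} U23={q3,q4,q6,q7,q8}
  U123={q3,q4,q6,q7,q8}
components per intersection:
  U1: {q1,q2,q3,q4,q6,q8} {q5,q7}
  U2: {q2,q3} {q4,q6,q8} {q7}
  U3: {q1,q3,q4,q6,q8} {q5,q7}
  U12: {q2,q3} {q4,q6,q8} {q7}
  U13: {q1,q3,q4,q6,q8} {q5,q7}
  U23: {q3} {q4,q6,q8} {q7}
  U123: {q3} {q4,q6,q8} {q7}
C dims 7,8,3; δ0: rk 5, SNF 1^5; δ1: rk 3, SNF 1^3
Ȟ^0 = (7 − 5) − 0 = 2, so Ȟ^0 ≅ Z^2
Ȟ^1 = (8 − 3) − 5 = 0, so Ȟ^1 ≅ 0
Ȟ^2 = (3 − 0) − 3 = 0, so Ȟ^2 ≅ 0


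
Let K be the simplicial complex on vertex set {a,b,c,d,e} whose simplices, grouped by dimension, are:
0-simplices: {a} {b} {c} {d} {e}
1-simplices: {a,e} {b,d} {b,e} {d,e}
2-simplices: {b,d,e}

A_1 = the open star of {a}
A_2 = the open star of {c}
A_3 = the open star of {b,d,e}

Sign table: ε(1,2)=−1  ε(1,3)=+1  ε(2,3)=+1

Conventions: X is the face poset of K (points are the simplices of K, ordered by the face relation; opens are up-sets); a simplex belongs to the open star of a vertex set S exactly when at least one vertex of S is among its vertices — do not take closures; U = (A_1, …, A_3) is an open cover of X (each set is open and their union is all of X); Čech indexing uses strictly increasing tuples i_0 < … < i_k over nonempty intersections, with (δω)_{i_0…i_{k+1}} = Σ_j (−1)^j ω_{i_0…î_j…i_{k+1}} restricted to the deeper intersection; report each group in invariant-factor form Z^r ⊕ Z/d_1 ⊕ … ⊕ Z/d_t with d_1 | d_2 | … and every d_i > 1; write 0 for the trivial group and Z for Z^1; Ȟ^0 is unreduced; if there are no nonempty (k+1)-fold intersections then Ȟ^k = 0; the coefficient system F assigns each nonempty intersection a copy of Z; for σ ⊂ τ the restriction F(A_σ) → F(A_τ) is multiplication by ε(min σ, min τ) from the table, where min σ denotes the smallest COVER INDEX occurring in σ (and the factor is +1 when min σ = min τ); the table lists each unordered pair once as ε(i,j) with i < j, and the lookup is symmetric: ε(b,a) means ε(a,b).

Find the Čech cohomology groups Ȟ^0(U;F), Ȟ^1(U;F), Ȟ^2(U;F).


nerve of the cover:
  A1={{a},{a,e}} A2={{c}} A3={{b},{d},{e},{a,e},{b,d},{b,e},{d,e},{b,d,e}}
  A13={{a,e}}
C dims 3,1; δ0: rk 1, SNF 1^1
Ȟ^0 = (3 − 1) − 0 = 2, so Ȟ^0 ≅ Z^2
Ȟ^1 = (1 − 0) − 1 = 0, so Ȟ^1 ≅ 0
Ȟ^2 = (0 − 0) − 0 = 0, so Ȟ^2 ≅ 0

Ȟ^0 ≅ Z^2,  Ȟ^1 ≅ 0,  Ȟ^2 ≅ 0


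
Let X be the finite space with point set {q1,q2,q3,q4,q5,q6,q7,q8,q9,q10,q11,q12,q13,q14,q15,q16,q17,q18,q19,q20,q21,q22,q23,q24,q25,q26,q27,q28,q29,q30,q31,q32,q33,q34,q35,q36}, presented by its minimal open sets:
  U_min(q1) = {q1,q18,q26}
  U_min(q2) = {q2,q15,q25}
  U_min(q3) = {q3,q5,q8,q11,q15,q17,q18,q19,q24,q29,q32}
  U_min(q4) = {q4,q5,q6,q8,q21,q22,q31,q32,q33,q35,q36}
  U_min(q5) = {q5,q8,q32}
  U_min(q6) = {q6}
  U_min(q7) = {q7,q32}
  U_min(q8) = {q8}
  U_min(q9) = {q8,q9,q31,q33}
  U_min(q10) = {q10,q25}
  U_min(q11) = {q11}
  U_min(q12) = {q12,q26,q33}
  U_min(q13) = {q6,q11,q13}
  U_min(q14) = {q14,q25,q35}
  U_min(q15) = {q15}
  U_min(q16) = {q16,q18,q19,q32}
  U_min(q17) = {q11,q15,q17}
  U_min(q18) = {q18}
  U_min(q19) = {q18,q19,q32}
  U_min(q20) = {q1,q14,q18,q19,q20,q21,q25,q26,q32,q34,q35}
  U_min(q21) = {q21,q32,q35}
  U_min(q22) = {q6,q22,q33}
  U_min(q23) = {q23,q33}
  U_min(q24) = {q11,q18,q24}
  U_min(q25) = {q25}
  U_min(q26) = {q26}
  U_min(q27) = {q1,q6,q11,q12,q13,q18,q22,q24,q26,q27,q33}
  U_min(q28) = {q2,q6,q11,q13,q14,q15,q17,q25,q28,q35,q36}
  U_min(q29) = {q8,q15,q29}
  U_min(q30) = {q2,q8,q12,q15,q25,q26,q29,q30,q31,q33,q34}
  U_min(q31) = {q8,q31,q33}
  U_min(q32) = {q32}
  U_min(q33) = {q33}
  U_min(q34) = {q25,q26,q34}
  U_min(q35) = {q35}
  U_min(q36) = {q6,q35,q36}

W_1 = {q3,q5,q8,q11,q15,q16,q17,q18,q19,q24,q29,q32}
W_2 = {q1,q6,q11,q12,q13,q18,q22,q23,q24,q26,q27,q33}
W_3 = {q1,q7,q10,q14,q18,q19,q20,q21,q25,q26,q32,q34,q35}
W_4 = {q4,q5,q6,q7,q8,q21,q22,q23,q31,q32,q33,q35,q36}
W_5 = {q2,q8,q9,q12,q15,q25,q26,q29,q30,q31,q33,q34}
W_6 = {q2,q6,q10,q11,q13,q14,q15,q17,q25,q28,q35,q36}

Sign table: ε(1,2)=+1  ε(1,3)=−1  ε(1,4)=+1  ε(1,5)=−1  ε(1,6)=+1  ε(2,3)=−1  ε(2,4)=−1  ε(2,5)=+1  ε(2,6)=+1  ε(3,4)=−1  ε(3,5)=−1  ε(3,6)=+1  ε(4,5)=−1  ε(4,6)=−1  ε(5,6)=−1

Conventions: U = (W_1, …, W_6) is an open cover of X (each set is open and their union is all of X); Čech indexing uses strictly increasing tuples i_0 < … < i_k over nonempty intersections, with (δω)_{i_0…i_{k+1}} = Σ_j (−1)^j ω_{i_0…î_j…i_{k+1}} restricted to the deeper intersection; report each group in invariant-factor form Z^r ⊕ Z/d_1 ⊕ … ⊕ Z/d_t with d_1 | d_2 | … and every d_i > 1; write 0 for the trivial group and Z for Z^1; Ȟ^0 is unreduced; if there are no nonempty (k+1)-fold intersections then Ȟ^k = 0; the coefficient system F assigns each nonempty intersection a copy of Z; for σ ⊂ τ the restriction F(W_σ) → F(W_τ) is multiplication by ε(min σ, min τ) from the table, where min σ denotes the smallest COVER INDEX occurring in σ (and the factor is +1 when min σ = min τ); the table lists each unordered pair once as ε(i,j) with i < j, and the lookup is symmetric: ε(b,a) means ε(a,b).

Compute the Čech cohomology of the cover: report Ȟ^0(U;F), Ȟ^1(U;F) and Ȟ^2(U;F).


intersection data:
  W12={q11,q18,q24} W13={q18,q19,q32} W14={q5,q8,q32} W15={q8,q15,q29} W16={q11,q15,q17} W23={q1,q18,q26} W24={q6,q22,q23,q33} W25={q12,q26,q33} W26={q6,q11,q13} W34={q7,q21,q32,q35} W35={q25,q26,q34} W36={q10,q14,q25,q35} W45={q8,q31,q33} W46={q6,q35,q36} W56={q2,q15,q25}
  W123={q18} W126={q11} W134={q32} W145={q8} W156={q15} W235={q26} W245={q33} W246={q6} W346={q35} W356={q25}
C dims 6,15,10; δ0: rk 6, SNF 1^5·2; δ1: rk 9, SNF 1^9
Ȟ^0 = (6 − 6) − 0 = 0, so Ȟ^0 ≅ 0
Ȟ^1 = (15 − 9) − 6 = 0 plus torsion [2], so Ȟ^1 ≅ Z/2
Ȟ^2 = (10 − 0) − 9 = 1, so Ȟ^2 ≅ Z

Ȟ^0 = 0, Ȟ^1 = Z/2 and Ȟ^2 = Z
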